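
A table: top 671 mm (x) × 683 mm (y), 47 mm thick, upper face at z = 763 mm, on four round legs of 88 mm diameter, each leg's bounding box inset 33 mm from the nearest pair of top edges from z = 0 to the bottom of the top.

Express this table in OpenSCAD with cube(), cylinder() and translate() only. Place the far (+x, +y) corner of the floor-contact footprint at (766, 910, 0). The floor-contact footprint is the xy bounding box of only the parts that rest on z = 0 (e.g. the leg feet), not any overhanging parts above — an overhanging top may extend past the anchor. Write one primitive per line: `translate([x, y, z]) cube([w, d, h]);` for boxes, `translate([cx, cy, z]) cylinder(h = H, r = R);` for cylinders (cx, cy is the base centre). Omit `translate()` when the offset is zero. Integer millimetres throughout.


translate([128, 260, 716]) cube([671, 683, 47]);
translate([205, 337, 0]) cylinder(h = 716, r = 44);
translate([722, 337, 0]) cylinder(h = 716, r = 44);
translate([205, 866, 0]) cylinder(h = 716, r = 44);
translate([722, 866, 0]) cylinder(h = 716, r = 44);


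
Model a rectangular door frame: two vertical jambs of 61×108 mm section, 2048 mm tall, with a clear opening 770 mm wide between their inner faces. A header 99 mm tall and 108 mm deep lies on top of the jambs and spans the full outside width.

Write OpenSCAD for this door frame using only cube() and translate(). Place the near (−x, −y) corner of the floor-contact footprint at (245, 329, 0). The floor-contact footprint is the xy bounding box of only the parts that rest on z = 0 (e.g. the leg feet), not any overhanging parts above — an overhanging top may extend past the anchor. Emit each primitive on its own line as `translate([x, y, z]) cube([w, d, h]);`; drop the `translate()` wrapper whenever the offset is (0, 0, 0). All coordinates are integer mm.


translate([245, 329, 0]) cube([61, 108, 2048]);
translate([1076, 329, 0]) cube([61, 108, 2048]);
translate([245, 329, 2048]) cube([892, 108, 99]);


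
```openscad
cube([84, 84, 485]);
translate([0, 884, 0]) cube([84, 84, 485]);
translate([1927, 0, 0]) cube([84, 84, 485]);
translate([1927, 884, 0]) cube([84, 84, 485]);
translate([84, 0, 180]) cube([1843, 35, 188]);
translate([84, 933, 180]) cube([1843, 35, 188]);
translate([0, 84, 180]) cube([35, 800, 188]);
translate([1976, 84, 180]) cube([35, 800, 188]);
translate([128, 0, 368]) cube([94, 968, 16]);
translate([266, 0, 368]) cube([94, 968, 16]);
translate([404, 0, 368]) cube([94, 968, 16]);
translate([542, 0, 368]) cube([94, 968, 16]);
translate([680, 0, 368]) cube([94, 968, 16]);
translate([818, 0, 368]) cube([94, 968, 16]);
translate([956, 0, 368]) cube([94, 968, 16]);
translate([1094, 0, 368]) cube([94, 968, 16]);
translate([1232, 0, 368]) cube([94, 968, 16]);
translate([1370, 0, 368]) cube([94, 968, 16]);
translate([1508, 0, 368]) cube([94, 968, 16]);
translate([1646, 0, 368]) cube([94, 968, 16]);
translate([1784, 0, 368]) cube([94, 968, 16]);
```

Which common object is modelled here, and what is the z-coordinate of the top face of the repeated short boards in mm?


A bed frame. The slat-top height is 384 mm.

Four posts, four rails, and a row of slats — a bed frame. Slats sit on the rails at z = 180 + 188 = 368; with slat thickness 16, the top is 384 mm.


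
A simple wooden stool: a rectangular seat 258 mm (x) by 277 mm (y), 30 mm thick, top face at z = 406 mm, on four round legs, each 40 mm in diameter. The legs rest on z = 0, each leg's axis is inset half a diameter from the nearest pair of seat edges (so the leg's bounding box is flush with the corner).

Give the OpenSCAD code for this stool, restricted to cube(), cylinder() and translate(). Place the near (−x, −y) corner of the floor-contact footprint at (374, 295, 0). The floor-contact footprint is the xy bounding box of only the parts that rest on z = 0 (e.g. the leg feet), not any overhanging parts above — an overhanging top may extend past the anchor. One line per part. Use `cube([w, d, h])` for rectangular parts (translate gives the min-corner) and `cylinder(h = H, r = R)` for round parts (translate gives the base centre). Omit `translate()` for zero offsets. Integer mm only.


// leg_h = 406 - 30 = 376
translate([374, 295, 376]) cube([258, 277, 30]);
translate([394, 315, 0]) cylinder(h = 376, r = 20);
translate([612, 315, 0]) cylinder(h = 376, r = 20);
translate([394, 552, 0]) cylinder(h = 376, r = 20);
translate([612, 552, 0]) cylinder(h = 376, r = 20);


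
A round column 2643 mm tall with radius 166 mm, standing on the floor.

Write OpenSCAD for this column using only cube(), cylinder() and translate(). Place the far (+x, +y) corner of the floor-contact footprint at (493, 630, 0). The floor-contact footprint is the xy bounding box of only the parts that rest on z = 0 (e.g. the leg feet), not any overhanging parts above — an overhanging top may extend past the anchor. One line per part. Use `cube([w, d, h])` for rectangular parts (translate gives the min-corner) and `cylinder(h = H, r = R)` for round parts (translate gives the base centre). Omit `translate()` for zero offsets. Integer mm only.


translate([327, 464, 0]) cylinder(h = 2643, r = 166);


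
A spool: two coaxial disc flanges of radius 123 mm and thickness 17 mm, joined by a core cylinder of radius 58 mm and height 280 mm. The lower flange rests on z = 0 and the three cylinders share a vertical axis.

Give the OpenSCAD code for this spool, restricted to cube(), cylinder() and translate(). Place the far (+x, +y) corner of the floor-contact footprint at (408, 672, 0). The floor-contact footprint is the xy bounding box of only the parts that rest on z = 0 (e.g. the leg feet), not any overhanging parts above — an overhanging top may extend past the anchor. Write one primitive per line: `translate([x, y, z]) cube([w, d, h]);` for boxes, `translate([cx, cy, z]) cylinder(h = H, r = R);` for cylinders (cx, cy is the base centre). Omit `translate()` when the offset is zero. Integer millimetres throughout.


translate([285, 549, 0]) cylinder(h = 17, r = 123);
translate([285, 549, 17]) cylinder(h = 280, r = 58);
translate([285, 549, 297]) cylinder(h = 17, r = 123);


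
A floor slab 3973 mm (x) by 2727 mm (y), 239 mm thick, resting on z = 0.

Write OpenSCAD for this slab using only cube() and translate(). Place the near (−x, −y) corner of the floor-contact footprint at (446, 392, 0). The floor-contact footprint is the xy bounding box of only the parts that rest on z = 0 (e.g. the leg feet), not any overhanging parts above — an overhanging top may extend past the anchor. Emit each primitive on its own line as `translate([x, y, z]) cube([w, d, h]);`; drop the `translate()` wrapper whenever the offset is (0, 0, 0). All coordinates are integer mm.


translate([446, 392, 0]) cube([3973, 2727, 239]);


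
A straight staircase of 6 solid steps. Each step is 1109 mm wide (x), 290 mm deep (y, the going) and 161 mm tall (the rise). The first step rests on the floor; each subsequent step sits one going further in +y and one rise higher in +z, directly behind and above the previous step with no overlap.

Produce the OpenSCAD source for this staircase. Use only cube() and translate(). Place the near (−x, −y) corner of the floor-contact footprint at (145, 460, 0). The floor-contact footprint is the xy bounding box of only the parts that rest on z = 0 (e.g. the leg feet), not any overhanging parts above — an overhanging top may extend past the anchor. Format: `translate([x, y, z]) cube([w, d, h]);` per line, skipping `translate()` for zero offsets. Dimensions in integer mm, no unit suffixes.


translate([145, 460, 0]) cube([1109, 290, 161]);
translate([145, 750, 161]) cube([1109, 290, 161]);
translate([145, 1040, 322]) cube([1109, 290, 161]);
translate([145, 1330, 483]) cube([1109, 290, 161]);
translate([145, 1620, 644]) cube([1109, 290, 161]);
translate([145, 1910, 805]) cube([1109, 290, 161]);


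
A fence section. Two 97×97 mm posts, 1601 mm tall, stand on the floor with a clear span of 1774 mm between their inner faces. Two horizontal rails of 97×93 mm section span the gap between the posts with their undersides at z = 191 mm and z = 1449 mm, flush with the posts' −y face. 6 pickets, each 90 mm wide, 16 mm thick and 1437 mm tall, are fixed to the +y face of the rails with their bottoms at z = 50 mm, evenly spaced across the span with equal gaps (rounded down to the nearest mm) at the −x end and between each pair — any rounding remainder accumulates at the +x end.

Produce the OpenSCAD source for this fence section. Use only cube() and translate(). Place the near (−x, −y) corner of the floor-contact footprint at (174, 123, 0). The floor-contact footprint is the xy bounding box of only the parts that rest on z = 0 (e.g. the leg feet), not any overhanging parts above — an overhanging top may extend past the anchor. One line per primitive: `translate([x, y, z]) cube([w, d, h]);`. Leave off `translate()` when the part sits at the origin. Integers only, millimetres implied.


translate([174, 123, 0]) cube([97, 97, 1601]);
translate([2045, 123, 0]) cube([97, 97, 1601]);
translate([271, 123, 191]) cube([1774, 97, 93]);
translate([271, 123, 1449]) cube([1774, 97, 93]);
translate([447, 220, 50]) cube([90, 16, 1437]);
translate([713, 220, 50]) cube([90, 16, 1437]);
translate([979, 220, 50]) cube([90, 16, 1437]);
translate([1245, 220, 50]) cube([90, 16, 1437]);
translate([1511, 220, 50]) cube([90, 16, 1437]);
translate([1777, 220, 50]) cube([90, 16, 1437]);


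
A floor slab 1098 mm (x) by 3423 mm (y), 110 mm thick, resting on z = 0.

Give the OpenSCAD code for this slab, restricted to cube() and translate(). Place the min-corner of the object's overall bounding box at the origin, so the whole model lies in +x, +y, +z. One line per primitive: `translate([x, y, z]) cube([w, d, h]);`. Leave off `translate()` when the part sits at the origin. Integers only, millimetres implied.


cube([1098, 3423, 110]);


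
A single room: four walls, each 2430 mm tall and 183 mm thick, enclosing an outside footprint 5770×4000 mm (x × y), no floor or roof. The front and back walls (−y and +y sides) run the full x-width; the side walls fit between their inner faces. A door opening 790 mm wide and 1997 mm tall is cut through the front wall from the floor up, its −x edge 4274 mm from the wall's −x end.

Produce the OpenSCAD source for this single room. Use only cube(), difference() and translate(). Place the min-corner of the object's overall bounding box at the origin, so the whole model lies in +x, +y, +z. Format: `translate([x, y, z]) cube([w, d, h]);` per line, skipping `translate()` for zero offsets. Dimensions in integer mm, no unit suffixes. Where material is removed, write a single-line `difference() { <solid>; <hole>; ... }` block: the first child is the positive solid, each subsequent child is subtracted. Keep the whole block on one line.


difference() { cube([5770, 183, 2430]); translate([4274, 0, 0]) cube([790, 183, 1997]); }
translate([0, 3817, 0]) cube([5770, 183, 2430]);
translate([0, 183, 0]) cube([183, 3634, 2430]);
translate([5587, 183, 0]) cube([183, 3634, 2430]);


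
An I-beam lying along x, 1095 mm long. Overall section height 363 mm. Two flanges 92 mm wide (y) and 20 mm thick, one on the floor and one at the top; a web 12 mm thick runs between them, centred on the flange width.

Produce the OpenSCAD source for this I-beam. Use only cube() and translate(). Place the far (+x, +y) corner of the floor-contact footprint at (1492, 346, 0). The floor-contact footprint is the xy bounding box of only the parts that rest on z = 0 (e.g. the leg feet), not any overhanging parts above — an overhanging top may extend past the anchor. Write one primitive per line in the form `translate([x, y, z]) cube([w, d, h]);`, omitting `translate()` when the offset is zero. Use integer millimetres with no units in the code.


translate([397, 254, 0]) cube([1095, 92, 20]);
translate([397, 294, 20]) cube([1095, 12, 323]);
translate([397, 254, 343]) cube([1095, 92, 20]);


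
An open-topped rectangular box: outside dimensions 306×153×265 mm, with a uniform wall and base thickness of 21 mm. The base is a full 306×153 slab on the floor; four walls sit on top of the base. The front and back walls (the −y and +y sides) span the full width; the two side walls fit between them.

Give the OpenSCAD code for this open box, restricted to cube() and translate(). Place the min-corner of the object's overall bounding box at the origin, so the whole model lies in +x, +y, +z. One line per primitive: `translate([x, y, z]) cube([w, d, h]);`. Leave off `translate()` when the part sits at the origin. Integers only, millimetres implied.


cube([306, 153, 21]);
translate([0, 0, 21]) cube([306, 21, 244]);
translate([0, 132, 21]) cube([306, 21, 244]);
translate([0, 21, 21]) cube([21, 111, 244]);
translate([285, 21, 21]) cube([21, 111, 244]);


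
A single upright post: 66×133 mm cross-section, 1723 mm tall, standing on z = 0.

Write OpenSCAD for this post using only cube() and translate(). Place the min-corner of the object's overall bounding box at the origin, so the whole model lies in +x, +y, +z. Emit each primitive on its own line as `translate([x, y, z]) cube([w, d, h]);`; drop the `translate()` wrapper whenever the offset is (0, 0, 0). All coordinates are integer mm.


cube([66, 133, 1723]);


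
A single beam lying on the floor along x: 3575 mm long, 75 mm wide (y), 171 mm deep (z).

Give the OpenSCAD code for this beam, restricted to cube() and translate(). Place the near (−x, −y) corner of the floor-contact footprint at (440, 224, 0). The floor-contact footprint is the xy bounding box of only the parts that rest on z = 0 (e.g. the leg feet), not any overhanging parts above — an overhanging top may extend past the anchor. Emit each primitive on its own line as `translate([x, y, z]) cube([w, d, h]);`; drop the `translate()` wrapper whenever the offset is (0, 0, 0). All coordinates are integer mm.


translate([440, 224, 0]) cube([3575, 75, 171]);


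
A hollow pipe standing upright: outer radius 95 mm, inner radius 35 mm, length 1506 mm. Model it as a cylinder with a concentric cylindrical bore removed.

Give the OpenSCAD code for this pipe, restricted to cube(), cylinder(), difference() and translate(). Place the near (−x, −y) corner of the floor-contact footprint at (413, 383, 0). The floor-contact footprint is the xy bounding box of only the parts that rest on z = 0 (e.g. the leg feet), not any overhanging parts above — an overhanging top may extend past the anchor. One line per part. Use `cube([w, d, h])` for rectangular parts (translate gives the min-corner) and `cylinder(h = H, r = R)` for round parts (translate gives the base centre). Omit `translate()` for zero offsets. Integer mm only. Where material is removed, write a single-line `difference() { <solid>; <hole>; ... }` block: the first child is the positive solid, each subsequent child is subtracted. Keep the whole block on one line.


difference() { translate([508, 478, 0]) cylinder(h = 1506, r = 95); translate([508, 478, 0]) cylinder(h = 1506, r = 35); }


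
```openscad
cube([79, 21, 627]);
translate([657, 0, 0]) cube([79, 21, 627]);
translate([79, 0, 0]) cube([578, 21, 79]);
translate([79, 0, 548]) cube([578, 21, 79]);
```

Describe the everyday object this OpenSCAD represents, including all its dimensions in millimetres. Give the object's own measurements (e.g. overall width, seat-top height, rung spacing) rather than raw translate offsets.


A rectangular picture frame lying in the x–z plane (depth along y). The opening is 578 mm wide (x) by 469 mm tall (z), surrounded by a border 79 mm wide on all four sides. The frame is 21 mm deep and is made of two full-height vertical stiles with two horizontal rails fitted between them.


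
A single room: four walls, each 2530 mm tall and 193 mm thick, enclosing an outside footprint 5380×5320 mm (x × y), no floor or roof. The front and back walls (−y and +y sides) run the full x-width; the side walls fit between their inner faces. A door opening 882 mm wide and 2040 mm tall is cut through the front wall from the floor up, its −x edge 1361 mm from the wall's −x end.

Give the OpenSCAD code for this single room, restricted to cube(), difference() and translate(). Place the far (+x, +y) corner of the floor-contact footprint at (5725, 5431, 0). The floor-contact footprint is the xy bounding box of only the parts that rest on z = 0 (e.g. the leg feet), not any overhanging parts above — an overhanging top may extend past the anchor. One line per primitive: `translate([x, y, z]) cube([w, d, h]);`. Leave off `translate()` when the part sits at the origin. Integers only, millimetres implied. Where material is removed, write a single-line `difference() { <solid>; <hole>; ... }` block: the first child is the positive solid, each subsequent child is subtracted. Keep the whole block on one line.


difference() { translate([345, 111, 0]) cube([5380, 193, 2530]); translate([1706, 111, 0]) cube([882, 193, 2040]); }
translate([345, 5238, 0]) cube([5380, 193, 2530]);
translate([345, 304, 0]) cube([193, 4934, 2530]);
translate([5532, 304, 0]) cube([193, 4934, 2530]);


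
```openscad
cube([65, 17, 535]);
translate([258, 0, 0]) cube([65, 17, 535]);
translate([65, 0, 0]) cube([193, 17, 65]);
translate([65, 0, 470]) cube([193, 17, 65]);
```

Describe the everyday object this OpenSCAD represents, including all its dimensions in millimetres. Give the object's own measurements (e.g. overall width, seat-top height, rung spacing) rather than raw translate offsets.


A rectangular picture frame lying in the x–z plane (depth along y). The opening is 193 mm wide (x) by 405 mm tall (z), surrounded by a border 65 mm wide on all four sides. The frame is 17 mm deep and is made of two full-height vertical stiles with two horizontal rails fitted between them.


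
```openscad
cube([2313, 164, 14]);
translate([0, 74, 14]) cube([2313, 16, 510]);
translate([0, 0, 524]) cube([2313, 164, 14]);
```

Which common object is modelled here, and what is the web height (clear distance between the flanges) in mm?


An I-beam. The web height is 510 mm.

Two wide flanges with a thin centred web — an I-beam. Overall 538 mm minus two 14 mm flanges gives a web of 538 − 2·14 = 510 mm.


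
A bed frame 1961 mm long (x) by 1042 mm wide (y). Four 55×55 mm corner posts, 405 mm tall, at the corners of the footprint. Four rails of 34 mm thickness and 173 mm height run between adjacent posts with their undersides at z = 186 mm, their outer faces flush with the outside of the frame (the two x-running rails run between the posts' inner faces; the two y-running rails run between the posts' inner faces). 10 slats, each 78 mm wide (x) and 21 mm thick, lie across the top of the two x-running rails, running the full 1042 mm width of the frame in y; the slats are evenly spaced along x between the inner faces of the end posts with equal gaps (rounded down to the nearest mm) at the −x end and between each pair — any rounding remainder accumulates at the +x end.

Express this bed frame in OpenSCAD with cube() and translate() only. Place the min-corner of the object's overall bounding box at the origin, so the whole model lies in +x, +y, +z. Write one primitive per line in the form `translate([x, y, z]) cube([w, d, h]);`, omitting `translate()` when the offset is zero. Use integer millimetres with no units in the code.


// slat z = rail_z + rail_h = 186 + 173 = 359
// slat gap = ⌊(1851 − 10·78) / 11⌋ = 97
cube([55, 55, 405]);
translate([0, 987, 0]) cube([55, 55, 405]);
translate([1906, 0, 0]) cube([55, 55, 405]);
translate([1906, 987, 0]) cube([55, 55, 405]);
translate([55, 0, 186]) cube([1851, 34, 173]);
translate([55, 1008, 186]) cube([1851, 34, 173]);
translate([0, 55, 186]) cube([34, 932, 173]);
translate([1927, 55, 186]) cube([34, 932, 173]);
translate([152, 0, 359]) cube([78, 1042, 21]);
translate([327, 0, 359]) cube([78, 1042, 21]);
translate([502, 0, 359]) cube([78, 1042, 21]);
translate([677, 0, 359]) cube([78, 1042, 21]);
translate([852, 0, 359]) cube([78, 1042, 21]);
translate([1027, 0, 359]) cube([78, 1042, 21]);
translate([1202, 0, 359]) cube([78, 1042, 21]);
translate([1377, 0, 359]) cube([78, 1042, 21]);
translate([1552, 0, 359]) cube([78, 1042, 21]);
translate([1727, 0, 359]) cube([78, 1042, 21]);


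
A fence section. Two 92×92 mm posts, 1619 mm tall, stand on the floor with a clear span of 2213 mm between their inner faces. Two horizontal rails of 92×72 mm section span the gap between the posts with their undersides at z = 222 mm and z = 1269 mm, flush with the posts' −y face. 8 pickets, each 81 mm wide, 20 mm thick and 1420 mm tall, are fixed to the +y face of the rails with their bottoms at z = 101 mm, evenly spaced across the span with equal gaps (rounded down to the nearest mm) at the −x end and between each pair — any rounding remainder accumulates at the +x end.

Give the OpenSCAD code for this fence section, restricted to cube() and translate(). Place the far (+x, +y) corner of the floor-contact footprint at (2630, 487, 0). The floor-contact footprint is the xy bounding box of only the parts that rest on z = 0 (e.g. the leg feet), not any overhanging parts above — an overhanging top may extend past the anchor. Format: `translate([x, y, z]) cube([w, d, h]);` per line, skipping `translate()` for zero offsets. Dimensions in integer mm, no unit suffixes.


translate([233, 395, 0]) cube([92, 92, 1619]);
translate([2538, 395, 0]) cube([92, 92, 1619]);
translate([325, 395, 222]) cube([2213, 92, 72]);
translate([325, 395, 1269]) cube([2213, 92, 72]);
translate([498, 487, 101]) cube([81, 20, 1420]);
translate([752, 487, 101]) cube([81, 20, 1420]);
translate([1006, 487, 101]) cube([81, 20, 1420]);
translate([1260, 487, 101]) cube([81, 20, 1420]);
translate([1514, 487, 101]) cube([81, 20, 1420]);
translate([1768, 487, 101]) cube([81, 20, 1420]);
translate([2022, 487, 101]) cube([81, 20, 1420]);
translate([2276, 487, 101]) cube([81, 20, 1420]);


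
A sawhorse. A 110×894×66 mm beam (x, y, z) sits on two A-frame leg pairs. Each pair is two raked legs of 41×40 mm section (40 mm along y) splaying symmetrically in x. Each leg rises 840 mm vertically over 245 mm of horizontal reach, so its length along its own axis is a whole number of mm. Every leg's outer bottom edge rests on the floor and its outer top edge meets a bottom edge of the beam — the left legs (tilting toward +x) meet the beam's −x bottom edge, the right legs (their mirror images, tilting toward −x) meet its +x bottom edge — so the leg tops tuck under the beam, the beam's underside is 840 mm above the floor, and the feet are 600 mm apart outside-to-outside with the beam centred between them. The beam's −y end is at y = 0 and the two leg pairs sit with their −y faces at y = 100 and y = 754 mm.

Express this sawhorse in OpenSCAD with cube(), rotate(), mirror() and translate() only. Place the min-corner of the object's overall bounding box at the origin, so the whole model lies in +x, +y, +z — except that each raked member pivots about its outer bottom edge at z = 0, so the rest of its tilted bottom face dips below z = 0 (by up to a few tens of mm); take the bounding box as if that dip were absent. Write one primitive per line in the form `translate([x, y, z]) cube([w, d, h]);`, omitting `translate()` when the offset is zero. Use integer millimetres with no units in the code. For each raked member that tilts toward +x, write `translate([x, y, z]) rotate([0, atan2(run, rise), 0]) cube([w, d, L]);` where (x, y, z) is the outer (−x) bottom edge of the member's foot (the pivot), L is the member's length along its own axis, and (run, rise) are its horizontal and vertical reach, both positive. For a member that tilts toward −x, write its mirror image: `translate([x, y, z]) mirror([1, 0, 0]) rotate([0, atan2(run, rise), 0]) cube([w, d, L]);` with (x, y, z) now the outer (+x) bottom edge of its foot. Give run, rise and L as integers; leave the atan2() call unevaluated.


translate([245, 0, 840]) cube([110, 894, 66]);
translate([0, 100, 0]) rotate([0, atan2(245, 840), 0]) cube([41, 40, 875]);
translate([600, 100, 0]) mirror([1, 0, 0]) rotate([0, atan2(245, 840), 0]) cube([41, 40, 875]);
translate([0, 754, 0]) rotate([0, atan2(245, 840), 0]) cube([41, 40, 875]);
translate([600, 754, 0]) mirror([1, 0, 0]) rotate([0, atan2(245, 840), 0]) cube([41, 40, 875]);


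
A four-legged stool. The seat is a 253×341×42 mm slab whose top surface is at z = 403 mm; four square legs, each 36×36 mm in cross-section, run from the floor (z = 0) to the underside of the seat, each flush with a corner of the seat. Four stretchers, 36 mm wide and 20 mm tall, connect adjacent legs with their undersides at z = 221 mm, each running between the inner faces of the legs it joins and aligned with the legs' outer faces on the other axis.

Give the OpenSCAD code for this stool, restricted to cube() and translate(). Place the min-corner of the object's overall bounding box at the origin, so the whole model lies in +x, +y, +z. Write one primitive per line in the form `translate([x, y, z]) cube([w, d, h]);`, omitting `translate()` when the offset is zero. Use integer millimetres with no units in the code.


translate([0, 0, 361]) cube([253, 341, 42]);
cube([36, 36, 361]);
translate([217, 0, 0]) cube([36, 36, 361]);
translate([0, 305, 0]) cube([36, 36, 361]);
translate([217, 305, 0]) cube([36, 36, 361]);
translate([36, 0, 221]) cube([181, 36, 20]);
translate([36, 305, 221]) cube([181, 36, 20]);
translate([0, 36, 221]) cube([36, 269, 20]);
translate([217, 36, 221]) cube([36, 269, 20]);


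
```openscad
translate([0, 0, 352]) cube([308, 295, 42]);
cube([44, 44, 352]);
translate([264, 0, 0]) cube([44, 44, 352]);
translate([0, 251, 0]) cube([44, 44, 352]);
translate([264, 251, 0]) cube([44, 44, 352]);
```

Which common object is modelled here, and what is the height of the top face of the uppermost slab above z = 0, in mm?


A stool. The seat height is 394 mm.

A 308×295×42 slab at z = 352 on four corner posts — a stool. The seat top is 352 + 42 = 394 mm.


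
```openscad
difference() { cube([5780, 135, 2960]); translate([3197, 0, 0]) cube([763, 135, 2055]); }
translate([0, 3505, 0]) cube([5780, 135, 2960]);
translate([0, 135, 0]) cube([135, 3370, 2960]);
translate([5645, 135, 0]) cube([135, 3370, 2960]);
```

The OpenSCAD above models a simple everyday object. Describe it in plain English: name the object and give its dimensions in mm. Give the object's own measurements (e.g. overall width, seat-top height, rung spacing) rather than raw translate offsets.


A single room: four walls, each 2960 mm tall and 135 mm thick, enclosing an outside footprint 5780×3640 mm (x × y), no floor or roof. The front and back walls (−y and +y sides) run the full x-width; the side walls fit between their inner faces. A door opening 763 mm wide and 2055 mm tall is cut through the front wall from the floor up, its −x edge 3197 mm from the wall's −x end.


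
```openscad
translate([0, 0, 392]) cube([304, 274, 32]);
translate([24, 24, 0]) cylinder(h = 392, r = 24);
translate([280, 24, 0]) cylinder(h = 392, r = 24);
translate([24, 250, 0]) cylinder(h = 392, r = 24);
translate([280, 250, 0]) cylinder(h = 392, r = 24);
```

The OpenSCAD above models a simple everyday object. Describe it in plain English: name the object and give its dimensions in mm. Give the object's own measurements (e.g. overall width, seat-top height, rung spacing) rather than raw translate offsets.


A simple wooden stool: a rectangular seat 304 mm (x) by 274 mm (y), 32 mm thick, top face at z = 424 mm, on four round legs, each 48 mm in diameter. The legs rest on z = 0, each leg's axis is inset half a diameter from the nearest pair of seat edges (so the leg's bounding box is flush with the corner).


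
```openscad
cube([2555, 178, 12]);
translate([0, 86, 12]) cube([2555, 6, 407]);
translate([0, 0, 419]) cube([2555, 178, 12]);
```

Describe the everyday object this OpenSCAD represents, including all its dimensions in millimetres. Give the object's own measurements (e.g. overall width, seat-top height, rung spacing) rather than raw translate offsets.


An I-beam lying along x, 2555 mm long. Overall section height 431 mm. Two flanges 178 mm wide (y) and 12 mm thick, one on the floor and one at the top; a web 6 mm thick runs between them, centred on the flange width.


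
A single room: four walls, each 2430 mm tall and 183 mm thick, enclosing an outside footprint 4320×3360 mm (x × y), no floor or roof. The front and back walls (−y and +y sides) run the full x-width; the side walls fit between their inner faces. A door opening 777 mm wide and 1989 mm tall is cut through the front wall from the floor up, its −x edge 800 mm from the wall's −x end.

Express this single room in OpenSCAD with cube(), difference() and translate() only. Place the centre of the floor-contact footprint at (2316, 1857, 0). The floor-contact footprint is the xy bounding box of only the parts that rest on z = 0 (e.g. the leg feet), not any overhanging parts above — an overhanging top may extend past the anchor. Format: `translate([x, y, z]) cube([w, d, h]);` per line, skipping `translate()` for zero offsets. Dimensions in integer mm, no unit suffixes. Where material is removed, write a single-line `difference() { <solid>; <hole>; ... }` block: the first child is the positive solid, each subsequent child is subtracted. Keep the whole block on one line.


difference() { translate([156, 177, 0]) cube([4320, 183, 2430]); translate([956, 177, 0]) cube([777, 183, 1989]); }
translate([156, 3354, 0]) cube([4320, 183, 2430]);
translate([156, 360, 0]) cube([183, 2994, 2430]);
translate([4293, 360, 0]) cube([183, 2994, 2430]);


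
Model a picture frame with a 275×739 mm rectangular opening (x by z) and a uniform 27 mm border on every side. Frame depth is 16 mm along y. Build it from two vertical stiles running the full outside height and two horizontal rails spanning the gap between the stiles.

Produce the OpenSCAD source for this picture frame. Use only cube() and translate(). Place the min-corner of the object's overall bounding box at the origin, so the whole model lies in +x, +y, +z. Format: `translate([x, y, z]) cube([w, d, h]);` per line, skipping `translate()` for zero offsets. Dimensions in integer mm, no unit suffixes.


cube([27, 16, 793]);
translate([302, 0, 0]) cube([27, 16, 793]);
translate([27, 0, 0]) cube([275, 16, 27]);
translate([27, 0, 766]) cube([275, 16, 27]);


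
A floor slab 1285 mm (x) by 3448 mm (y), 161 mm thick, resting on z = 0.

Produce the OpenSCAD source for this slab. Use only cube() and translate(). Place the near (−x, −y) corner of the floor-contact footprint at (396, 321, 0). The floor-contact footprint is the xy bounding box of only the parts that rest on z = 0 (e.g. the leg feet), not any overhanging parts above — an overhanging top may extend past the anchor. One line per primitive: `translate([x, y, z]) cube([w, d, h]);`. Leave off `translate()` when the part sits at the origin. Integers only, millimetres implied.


translate([396, 321, 0]) cube([1285, 3448, 161]);


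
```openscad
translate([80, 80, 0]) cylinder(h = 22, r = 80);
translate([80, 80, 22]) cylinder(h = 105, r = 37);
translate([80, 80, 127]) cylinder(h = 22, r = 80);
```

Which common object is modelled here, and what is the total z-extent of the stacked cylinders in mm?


A spool. The overall height is 149 mm.

Three coaxial cylinders, large–small–large — a spool. Two 22 mm flanges and a 105 mm core give 22 + 105 + 22 = 149 mm.


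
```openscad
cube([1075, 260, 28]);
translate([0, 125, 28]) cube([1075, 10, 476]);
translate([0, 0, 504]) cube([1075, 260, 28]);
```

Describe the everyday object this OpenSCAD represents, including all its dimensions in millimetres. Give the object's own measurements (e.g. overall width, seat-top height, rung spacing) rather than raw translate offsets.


An I-beam lying along x, 1075 mm long. Overall section height 532 mm. Two flanges 260 mm wide (y) and 28 mm thick, one on the floor and one at the top; a web 10 mm thick runs between them, centred on the flange width.


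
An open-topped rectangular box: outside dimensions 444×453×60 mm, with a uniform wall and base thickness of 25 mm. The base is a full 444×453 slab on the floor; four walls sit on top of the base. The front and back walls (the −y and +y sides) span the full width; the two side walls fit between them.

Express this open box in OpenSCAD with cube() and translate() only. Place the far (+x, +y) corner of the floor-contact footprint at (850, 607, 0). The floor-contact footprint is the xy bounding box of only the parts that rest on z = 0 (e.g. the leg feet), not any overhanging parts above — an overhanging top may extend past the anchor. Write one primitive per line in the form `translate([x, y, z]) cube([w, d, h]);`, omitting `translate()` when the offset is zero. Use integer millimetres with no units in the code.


translate([406, 154, 0]) cube([444, 453, 25]);
translate([406, 154, 25]) cube([444, 25, 35]);
translate([406, 582, 25]) cube([444, 25, 35]);
translate([406, 179, 25]) cube([25, 403, 35]);
translate([825, 179, 25]) cube([25, 403, 35]);


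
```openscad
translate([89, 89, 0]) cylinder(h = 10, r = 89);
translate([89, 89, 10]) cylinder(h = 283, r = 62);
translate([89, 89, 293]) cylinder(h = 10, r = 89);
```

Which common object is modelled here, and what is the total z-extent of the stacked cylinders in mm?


A spool. The overall height is 303 mm.

Three coaxial cylinders, large–small–large — a spool. Two 10 mm flanges and a 283 mm core give 10 + 283 + 10 = 303 mm.


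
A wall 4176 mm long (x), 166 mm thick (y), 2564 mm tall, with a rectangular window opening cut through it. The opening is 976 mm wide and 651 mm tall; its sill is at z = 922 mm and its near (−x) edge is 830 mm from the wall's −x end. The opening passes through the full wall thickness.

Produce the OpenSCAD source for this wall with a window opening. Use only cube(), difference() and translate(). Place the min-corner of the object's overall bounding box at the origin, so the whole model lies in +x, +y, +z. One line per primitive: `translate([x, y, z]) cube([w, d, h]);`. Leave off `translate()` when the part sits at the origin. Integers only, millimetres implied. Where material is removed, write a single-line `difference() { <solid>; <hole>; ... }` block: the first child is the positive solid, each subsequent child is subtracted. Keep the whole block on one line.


difference() { cube([4176, 166, 2564]); translate([830, 0, 922]) cube([976, 166, 651]); }


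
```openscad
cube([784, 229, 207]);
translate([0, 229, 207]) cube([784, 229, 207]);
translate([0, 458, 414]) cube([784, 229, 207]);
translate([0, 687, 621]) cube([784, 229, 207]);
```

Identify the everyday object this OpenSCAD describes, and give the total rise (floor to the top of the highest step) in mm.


A staircase. The total rise is 828 mm.

4 identical blocks, each offset up and back from the previous — a staircase. Each step is 207 mm tall and there are 4 of them, so the total rise is 4 × 207 = 828 mm.


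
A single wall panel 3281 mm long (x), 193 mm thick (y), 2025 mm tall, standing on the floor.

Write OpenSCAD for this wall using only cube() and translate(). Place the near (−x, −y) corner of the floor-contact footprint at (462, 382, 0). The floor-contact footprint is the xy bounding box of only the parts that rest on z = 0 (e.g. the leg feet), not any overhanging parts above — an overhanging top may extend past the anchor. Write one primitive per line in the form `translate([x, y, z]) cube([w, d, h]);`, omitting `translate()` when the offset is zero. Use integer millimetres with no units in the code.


translate([462, 382, 0]) cube([3281, 193, 2025]);


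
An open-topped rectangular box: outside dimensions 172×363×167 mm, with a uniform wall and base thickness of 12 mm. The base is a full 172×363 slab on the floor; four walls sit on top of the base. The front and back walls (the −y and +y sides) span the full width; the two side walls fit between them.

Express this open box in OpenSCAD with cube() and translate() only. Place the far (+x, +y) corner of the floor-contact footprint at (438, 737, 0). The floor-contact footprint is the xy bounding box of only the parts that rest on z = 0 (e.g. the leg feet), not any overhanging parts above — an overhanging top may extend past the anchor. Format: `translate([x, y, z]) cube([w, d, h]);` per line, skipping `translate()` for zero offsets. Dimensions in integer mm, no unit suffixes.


translate([266, 374, 0]) cube([172, 363, 12]);
translate([266, 374, 12]) cube([172, 12, 155]);
translate([266, 725, 12]) cube([172, 12, 155]);
translate([266, 386, 12]) cube([12, 339, 155]);
translate([426, 386, 12]) cube([12, 339, 155]);


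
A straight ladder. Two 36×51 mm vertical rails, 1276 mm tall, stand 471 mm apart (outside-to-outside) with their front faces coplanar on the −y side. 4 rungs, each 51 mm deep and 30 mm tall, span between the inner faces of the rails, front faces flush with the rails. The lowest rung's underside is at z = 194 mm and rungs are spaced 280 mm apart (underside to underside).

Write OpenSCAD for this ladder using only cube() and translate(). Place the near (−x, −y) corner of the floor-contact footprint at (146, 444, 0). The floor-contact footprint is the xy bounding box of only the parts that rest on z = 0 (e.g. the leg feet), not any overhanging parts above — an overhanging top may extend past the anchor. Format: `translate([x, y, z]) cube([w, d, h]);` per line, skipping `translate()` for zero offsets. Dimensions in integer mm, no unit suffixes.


translate([146, 444, 0]) cube([36, 51, 1276]);
translate([581, 444, 0]) cube([36, 51, 1276]);
translate([182, 444, 194]) cube([399, 51, 30]);
translate([182, 444, 474]) cube([399, 51, 30]);
translate([182, 444, 754]) cube([399, 51, 30]);
translate([182, 444, 1034]) cube([399, 51, 30]);


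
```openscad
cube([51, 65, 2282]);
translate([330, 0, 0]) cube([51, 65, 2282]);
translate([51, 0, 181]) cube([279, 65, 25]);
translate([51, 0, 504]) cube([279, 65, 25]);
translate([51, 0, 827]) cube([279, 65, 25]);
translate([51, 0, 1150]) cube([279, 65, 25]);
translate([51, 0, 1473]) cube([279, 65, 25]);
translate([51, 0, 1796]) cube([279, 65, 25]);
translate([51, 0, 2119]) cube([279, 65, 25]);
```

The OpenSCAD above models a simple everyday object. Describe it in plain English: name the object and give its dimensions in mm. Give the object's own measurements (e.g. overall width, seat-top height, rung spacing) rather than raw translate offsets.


A straight ladder. Two 51×65 mm vertical rails, 2282 mm tall, stand 381 mm apart (outside-to-outside) with their front faces coplanar on the −y side. 7 rungs, each 65 mm deep and 25 mm tall, span between the inner faces of the rails, front faces flush with the rails. The lowest rung's underside is at z = 181 mm and rungs are spaced 323 mm apart (underside to underside).


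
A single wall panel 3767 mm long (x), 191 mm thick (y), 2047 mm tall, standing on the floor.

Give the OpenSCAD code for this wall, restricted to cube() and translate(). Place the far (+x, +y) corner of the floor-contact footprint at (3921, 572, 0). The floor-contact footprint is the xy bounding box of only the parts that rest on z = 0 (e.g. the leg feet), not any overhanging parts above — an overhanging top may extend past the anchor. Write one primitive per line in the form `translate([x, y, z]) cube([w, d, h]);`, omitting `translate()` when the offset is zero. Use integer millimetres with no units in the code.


translate([154, 381, 0]) cube([3767, 191, 2047]);


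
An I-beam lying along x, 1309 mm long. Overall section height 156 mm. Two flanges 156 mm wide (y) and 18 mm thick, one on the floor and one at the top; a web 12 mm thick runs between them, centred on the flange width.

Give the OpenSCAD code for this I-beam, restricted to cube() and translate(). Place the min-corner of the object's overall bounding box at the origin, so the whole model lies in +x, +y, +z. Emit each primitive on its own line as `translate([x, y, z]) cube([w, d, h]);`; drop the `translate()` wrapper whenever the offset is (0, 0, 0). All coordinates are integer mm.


cube([1309, 156, 18]);
translate([0, 72, 18]) cube([1309, 12, 120]);
translate([0, 0, 138]) cube([1309, 156, 18]);
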